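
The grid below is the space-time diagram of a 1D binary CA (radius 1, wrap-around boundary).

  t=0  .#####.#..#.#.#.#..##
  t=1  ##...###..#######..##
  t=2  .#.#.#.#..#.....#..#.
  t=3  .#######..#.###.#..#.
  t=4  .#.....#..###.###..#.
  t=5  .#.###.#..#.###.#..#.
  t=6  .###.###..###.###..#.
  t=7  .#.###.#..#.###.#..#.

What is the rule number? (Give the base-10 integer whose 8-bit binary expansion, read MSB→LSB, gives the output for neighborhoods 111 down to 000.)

109

  nb ###: next=.  (t=0,i=2, bit7=0)
  nb ##.: next=#  (t=0,i=5, bit6=1)
  nb #.#: next=#  (t=0,i=0, bit5=1)
  nb #..: next=.  (t=0,i=8, bit4=0)
  nb .##: next=#  (t=0,i=1, bit3=1)
  nb .#.: next=#  (t=0,i=7, bit2=1)
  nb ..#: next=.  (t=0,i=9, bit1=0)
  nb ...: next=#  (t=1,i=3, bit0=1)
  bits 01101101 = 109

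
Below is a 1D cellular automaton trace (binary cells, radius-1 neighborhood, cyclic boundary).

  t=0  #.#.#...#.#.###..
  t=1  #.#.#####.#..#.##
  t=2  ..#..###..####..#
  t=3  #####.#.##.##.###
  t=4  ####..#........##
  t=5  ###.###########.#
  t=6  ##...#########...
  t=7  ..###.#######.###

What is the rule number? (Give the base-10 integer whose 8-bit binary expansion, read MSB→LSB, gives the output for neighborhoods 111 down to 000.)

151

  [7] ### => #  t=0,i=13
  [6] ##. => .  t=0,i=14
  [5] #.# => .  t=0,i=1
  [4] #.. => #  t=0,i=5
  [3] .## => .  t=0,i=12
  [2] .#. => #  t=0,i=0
  [1] ..# => #  t=0,i=7
  [0] ... => #  t=0,i=6
  bits 10010111 = 151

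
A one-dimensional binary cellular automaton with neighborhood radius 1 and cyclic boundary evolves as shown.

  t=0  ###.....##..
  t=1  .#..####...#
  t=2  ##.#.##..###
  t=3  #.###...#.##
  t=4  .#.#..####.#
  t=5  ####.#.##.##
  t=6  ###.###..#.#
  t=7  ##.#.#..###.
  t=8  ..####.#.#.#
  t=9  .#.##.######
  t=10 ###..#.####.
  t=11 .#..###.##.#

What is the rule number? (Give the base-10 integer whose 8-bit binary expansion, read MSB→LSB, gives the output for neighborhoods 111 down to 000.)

  ###|#  b7=1 t=0,i=1
  ##.|.  b6=0 t=0,i=2
  #.#|#  b5=1 t=1,i=0
  #..|.  b4=0 t=0,i=3
  .##|.  b3=0 t=0,i=0
  .#.|#  b2=1 t=1,i=1
  ..#|#  b1=1 t=0,i=7
  ...|#  b0=1 t=0,i=4
  bits 10100111 = 167

167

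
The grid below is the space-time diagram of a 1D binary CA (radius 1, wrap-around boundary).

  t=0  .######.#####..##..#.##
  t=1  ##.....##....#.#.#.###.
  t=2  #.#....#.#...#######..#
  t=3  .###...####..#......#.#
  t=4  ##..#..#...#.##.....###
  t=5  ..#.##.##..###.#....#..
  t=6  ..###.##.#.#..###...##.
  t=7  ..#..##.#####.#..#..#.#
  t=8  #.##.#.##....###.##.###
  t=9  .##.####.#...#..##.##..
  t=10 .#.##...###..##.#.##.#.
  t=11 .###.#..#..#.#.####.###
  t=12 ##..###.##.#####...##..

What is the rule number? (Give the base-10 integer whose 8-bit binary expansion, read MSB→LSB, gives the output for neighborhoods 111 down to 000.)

  nb ###: next=.  (t=0,i=2, bit7=0)
  nb ##.: next=.  (t=0,i=6, bit6=0)
  nb #.#: next=#  (t=0,i=0, bit5=1)
  nb #..: next=#  (t=0,i=13, bit4=1)
  nb .##: next=#  (t=0,i=1, bit3=1)
  nb .#.: next=#  (t=0,i=19, bit2=1)
  nb ..#: next=.  (t=0,i=14, bit1=0)
  nb ...: next=.  (t=1,i=3, bit0=0)
  bits 00111100 = 60

60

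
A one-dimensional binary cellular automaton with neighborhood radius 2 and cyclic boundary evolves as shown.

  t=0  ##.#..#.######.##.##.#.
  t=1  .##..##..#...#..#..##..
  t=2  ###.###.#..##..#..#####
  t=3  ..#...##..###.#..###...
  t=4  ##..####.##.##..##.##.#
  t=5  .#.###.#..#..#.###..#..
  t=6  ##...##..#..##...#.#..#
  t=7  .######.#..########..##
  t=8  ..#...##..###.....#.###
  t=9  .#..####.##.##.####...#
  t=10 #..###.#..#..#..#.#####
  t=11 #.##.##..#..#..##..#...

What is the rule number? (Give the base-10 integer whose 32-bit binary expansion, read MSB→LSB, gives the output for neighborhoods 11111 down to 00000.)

  nb #####: next=.  (t=0,i=10, bit31=0)
  nb ####.: next=.  (t=0,i=12, bit30=0)
  nb ###.#: next=#  (t=0,i=13, bit29=1)
  nb ###..: next=#  (t=3,i=19, bit28=1)
  nb ##.##: next=.  (t=0,i=14, bit27=0)
  nb ##.#.: next=#  (t=0,i=2, bit26=1)
  nb ##..#: next=.  (t=1,i=3, bit25=0)
  nb ##...: next=#  (t=1,i=21, bit24=1)
  nb #.###: next=.  (t=0,i=8, bit23=0)
  nb #.##.: next=.  (t=0,i=0, bit22=0)
  nb #.#.#: next=.  (t=0,i=21, bit21=0)
  nb #.#..: next=.  (t=0,i=3, bit20=0)
  nb #..##: next=#  (t=1,i=4, bit19=1)
  nb #..#.: next=#  (t=0,i=5, bit18=1)
  nb #...#: next=#  (t=1,i=11, bit17=1)
  nb #....: next=.  (t=3,i=21, bit16=0)
  nb .####: next=#  (t=0,i=9, bit15=1)
  nb .###.: next=.  (t=2,i=5, bit14=0)
  nb .##.#: next=#  (t=0,i=1, bit13=1)
  nb .##..: next=#  (t=1,i=2, bit12=1)
  nb .#.##: next=.  (t=0,i=7, bit11=0)
  nb .#.#.: next=#  (t=6,i=18, bit10=1)
  nb .#..#: next=.  (t=0,i=4, bit9=0)
  nb .#...: next=.  (t=1,i=10, bit8=0)
  nb ..###: next=#  (t=2,i=18, bit7=1)
  nb ..##.: next=#  (t=1,i=1, bit6=1)
  nb ..#.#: next=#  (t=0,i=6, bit5=1)
  nb ..#..: next=.  (t=1,i=9, bit4=0)
  nb ...##: next=#  (t=1,i=0, bit3=1)
  nb ...#.: next=#  (t=1,i=12, bit2=1)
  nb ....#: next=#  (t=3,i=0, bit1=1)
  nb .....: next=#  (t=3,i=22, bit0=1)
  bits 00110101000011101011010011101111 = 890156271

890156271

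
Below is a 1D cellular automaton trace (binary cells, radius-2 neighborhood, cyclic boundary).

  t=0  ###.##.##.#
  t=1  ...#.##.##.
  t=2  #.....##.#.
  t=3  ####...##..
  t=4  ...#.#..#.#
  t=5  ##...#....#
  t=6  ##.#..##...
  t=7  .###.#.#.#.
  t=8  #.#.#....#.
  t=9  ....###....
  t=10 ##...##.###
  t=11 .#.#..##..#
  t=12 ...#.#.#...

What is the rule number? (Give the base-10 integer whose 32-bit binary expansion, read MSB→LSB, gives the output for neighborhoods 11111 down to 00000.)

  #####|#  b31=1 t=10,i=10
  ####.|.  b30=0 t=0,i=1
  ###.#|.  b29=0 t=0,i=2
  ###..|#  b28=1 t=3,i=3
  ##.##|#  b27=1 t=0,i=3
  ##.#.|#  b26=1 t=2,i=8
  ##..#|.  b25=0 t=3,i=9
  ##...|.  b24=0 t=1,i=10
  #.###|.  b23=0 t=0,i=10
  #.##.|.  b22=0 t=0,i=4
  #.#.#|.  b21=0 t=2,i=9
  #.#..|#  b20=1 t=2,i=0
  #..##|#  b19=1 t=3,i=10
  #..#.|.  b18=0 t=4,i=7
  #...#|#  b17=1 t=3,i=5
  #....|#  b16=1 t=1,i=0
  .####|.  b15=0 t=0,i=0
  .###.|#  b14=1 t=5,i=0
  .##.#|#  b13=1 t=0,i=5
  .##..|#  b12=1 t=1,i=9
  .#.##|.  b11=0 t=1,i=4
  .#.#.|.  b10=0 t=2,i=10
  .#..#|.  b9=0 t=4,i=6
  .#...|#  b8=1 t=2,i=1
  ..###|.  b7=0 t=3,i=0
  ..##.|.  b6=0 t=2,i=6
  ..#.#|.  b5=0 t=1,i=3
  ..#..|.  b4=0 t=5,i=5
  ...##|.  b3=0 t=2,i=5
  ...#.|.  b2=0 t=1,i=2
  ....#|.  b1=0 t=1,i=1
  .....|#  b0=1 t=2,i=3
  bits 10011100000110110111000100000001 = 2619044097

2619044097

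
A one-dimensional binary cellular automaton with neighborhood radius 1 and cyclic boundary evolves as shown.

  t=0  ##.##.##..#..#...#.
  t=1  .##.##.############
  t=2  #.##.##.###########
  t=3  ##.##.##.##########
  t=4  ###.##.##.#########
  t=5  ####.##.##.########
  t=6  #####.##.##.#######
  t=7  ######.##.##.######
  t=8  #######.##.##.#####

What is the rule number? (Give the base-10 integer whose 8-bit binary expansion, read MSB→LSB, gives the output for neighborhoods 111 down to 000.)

  ### -> #   bit 7 = 1  t=1,i=8
  ##. -> #   bit 6 = 1  t=0,i=1
  #.# -> #   bit 5 = 1  t=0,i=2
  #.. -> #   bit 4 = 1  t=0,i=8
  .## -> .   bit 3 = 0  t=0,i=0
  .#. -> #   bit 2 = 1  t=0,i=10
  ..# -> #   bit 1 = 1  t=0,i=9
  ... -> #   bit 0 = 1  t=0,i=15
  bits 11110111 = 247

247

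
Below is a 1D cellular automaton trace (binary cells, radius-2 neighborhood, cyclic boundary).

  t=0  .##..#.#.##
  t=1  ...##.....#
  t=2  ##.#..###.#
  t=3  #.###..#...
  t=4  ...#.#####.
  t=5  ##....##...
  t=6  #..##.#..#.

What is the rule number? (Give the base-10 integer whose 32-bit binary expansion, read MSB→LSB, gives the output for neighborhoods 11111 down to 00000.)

2249712467

  ##### -> #   bit 31 = 1  t=4,i=7
  ####. -> .   bit 30 = 0  t=4,i=8
  ###.# -> .   bit 29 = 0  t=2,i=1
  ###.. -> .   bit 28 = 0  t=3,i=4
  ##.## -> .   bit 27 = 0  t=0,i=0
  ##.#. -> #   bit 26 = 1  t=2,i=2
  ##..# -> #   bit 25 = 1  t=0,i=3
  ##... -> .   bit 24 = 0  t=1,i=5
  #.### -> .   bit 23 = 0  t=2,i=10
  #.##. -> .   bit 22 = 0  t=0,i=1
  #.#.# -> .   bit 21 = 0  t=0,i=7
  #.#.. -> #   bit 20 = 1  t=2,i=3
  #..## -> .   bit 19 = 0  t=2,i=5
  #..#. -> #   bit 18 = 1  t=0,i=4
  #...# -> #   bit 17 = 1  t=1,i=1
  #.... -> #   bit 16 = 1  t=1,i=6
  .#### -> #   bit 15 = 1  t=4,i=6
  .###. -> #   bit 14 = 1  t=2,i=0
  .##.# -> #   bit 13 = 1  t=0,i=10
  .##.. -> .   bit 12 = 0  t=0,i=2
  .#.## -> .   bit 11 = 0  t=0,i=8
  .#.#. -> .   bit 10 = 0  t=0,i=6
  .#..# -> #   bit 9 = 1  t=2,i=4
  .#... -> #   bit 8 = 1  t=1,i=0
  ..### -> .   bit 7 = 0  t=2,i=6
  ..##. -> #   bit 6 = 1  t=1,i=3
  ..#.# -> .   bit 5 = 0  t=0,i=5
  ..#.. -> #   bit 4 = 1  t=1,i=10
  ...## -> .   bit 3 = 0  t=1,i=2
  ...#. -> .   bit 2 = 0  t=1,i=9
  ....# -> #   bit 1 = 1  t=1,i=8
  ..... -> #   bit 0 = 1  t=1,i=7
  bits 10000110000101111110001101010011 = 2249712467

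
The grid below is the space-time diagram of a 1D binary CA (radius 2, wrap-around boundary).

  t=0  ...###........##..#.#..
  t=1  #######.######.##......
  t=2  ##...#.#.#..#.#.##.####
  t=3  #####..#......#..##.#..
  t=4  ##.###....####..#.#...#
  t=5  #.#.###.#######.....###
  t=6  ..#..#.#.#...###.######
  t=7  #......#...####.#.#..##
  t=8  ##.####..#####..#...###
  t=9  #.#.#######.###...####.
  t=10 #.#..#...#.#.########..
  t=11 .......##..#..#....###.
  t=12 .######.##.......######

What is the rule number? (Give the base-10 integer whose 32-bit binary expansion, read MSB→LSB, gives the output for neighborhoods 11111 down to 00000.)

  [31] ##### => .  t=1,i=2
  [30] ####. => #  t=1,i=5
  [29] ###.# => .  t=1,i=6
  [28] ###.. => #  t=0,i=5
  [27] ##.## => #  t=1,i=7
  [26] ##.#. => .  t=3,i=19
  [25] ##..# => #  t=0,i=16
  [24] ##... => #  t=0,i=6
  [23] #.### => .  t=1,i=8
  [22] #.##. => .  t=1,i=15
  [21] #.#.# => #  t=2,i=7
  [20] #.#.. => .  t=0,i=20
  [19] #..## => #  t=3,i=16
  [18] #..#. => .  t=0,i=17
  [17] #...# => #  t=2,i=3
  [16] #.... => .  t=0,i=7
  [15] .#### => #  t=1,i=1
  [14] .###. => #  t=0,i=4
  [13] .##.# => #  t=2,i=17
  [12] .##.. => #  t=0,i=15
  [11] .#.## => .  t=2,i=15
  [10] .#.#. => .  t=0,i=19
  [9] .#..# => .  t=2,i=10
  [8] .#... => .  t=0,i=21
  [7] ..### => #  t=0,i=3
  [6] ..##. => .  t=0,i=14
  [5] ..#.# => .  t=0,i=18
  [4] ..#.. => .  t=3,i=7
  [3] ...## => #  t=0,i=2
  [2] ...#. => #  t=2,i=4
  [1] ....# => #  t=0,i=1
  [0] ..... => #  t=0,i=0
  bits 01011011001010101111000010001111 = 1529540751

1529540751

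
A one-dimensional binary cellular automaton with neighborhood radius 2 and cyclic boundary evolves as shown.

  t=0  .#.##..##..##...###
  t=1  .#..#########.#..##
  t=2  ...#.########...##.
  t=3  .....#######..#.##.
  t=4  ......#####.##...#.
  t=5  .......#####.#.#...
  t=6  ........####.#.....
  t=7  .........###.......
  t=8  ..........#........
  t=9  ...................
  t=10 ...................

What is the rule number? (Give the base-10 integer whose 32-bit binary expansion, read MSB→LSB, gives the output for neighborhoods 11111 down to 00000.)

3937325120

  [31] ##### => #  t=1,i=6
  [30] ####. => #  t=1,i=11
  [29] ###.# => #  t=0,i=18
  [28] ###.. => .  t=2,i=12
  [27] ##.## => #  t=4,i=11
  [26] ##.#. => .  t=0,i=0
  [25] ##..# => #  t=0,i=5
  [24] ##... => .  t=0,i=13
  [23] #.### => #  t=2,i=5
  [22] #.##. => .  t=0,i=3
  [21] #.#.# => #  t=0,i=1
  [20] #.#.. => .  t=1,i=1
  [19] #..## => #  t=0,i=6
  [18] #..#. => #  t=3,i=13
  [17] #...# => #  t=0,i=14
  [16] #.... => .  t=2,i=0
  [15] .#### => #  t=1,i=5
  [14] .###. => #  t=0,i=17
  [13] .##.# => .  t=1,i=18
  [12] .##.. => #  t=0,i=4
  [11] .#.## => .  t=0,i=2
  [10] .#.#. => .  t=5,i=14
  [9] .#..# => .  t=1,i=2
  [8] .#... => .  t=4,i=18
  [7] ..### => .  t=0,i=16
  [6] ..##. => #  t=0,i=7
  [5] ..#.# => .  t=2,i=3
  [4] ..#.. => .  t=4,i=17
  [3] ...## => .  t=0,i=15
  [2] ...#. => .  t=2,i=2
  [1] ....# => .  t=2,i=1
  [0] ..... => .  t=3,i=1
  bits 11101010101011101101000001000000 = 3937325120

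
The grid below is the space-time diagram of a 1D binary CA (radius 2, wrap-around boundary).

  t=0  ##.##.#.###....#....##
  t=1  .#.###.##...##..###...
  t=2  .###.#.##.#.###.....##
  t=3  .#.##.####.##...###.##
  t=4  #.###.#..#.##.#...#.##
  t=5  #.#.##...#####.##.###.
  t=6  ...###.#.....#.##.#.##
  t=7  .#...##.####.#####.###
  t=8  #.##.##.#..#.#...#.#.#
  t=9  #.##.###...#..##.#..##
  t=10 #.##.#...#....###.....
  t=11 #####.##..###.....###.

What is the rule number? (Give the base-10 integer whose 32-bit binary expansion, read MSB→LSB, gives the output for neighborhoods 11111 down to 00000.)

  #####|.  b31=0 t=5,i=11
  ####.|.  b30=0 t=0,i=0
  ###.#|#  b29=1 t=0,i=1
  ###..|.  b28=0 t=0,i=10
  ##.##|.  b27=0 t=0,i=2
  ##.#.|#  b26=1 t=0,i=5
  ##..#|#  b25=1 t=1,i=14
  ##...|.  b24=0 t=0,i=11
  #.###|#  b23=1 t=0,i=8
  #.##.|#  b22=1 t=0,i=3
  #.#.#|.  b21=0 t=0,i=6
  #.#..|.  b20=0 t=4,i=6
  #..##|.  b19=0 t=1,i=15
  #..#.|.  b18=0 t=4,i=8
  #...#|#  b17=1 t=1,i=10
  #....|#  b16=1 t=0,i=12
  .####|.  b15=0 t=0,i=21
  .###.|.  b14=0 t=0,i=9
  .##.#|#  b13=1 t=0,i=4
  .##..|#  b12=1 t=1,i=8
  .#.##|#  b11=1 t=0,i=7
  .#.#.|.  b10=0 t=5,i=1
  .#..#|.  b9=0 t=4,i=7
  .#...|#  b8=1 t=0,i=16
  ..###|.  b7=0 t=0,i=20
  ..##.|#  b6=1 t=1,i=12
  ..#.#|#  b5=1 t=1,i=1
  ..#..|.  b4=0 t=0,i=15
  ...##|.  b3=0 t=0,i=19
  ...#.|.  b2=0 t=0,i=14
  ....#|#  b1=1 t=0,i=13
  .....|#  b0=1 t=2,i=17
  bits 00100110110000110011100101100011 = 650328419

650328419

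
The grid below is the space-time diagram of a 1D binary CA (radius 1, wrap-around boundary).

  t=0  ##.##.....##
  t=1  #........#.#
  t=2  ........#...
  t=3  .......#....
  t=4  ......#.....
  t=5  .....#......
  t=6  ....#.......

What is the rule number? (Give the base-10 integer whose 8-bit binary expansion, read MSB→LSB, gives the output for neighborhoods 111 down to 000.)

130

  nb ###: next=#  (t=0,i=0, bit7=1)
  nb ##.: next=.  (t=0,i=1, bit6=0)
  nb #.#: next=.  (t=0,i=2, bit5=0)
  nb #..: next=.  (t=0,i=5, bit4=0)
  nb .##: next=.  (t=0,i=3, bit3=0)
  nb .#.: next=.  (t=1,i=9, bit2=0)
  nb ..#: next=#  (t=0,i=9, bit1=1)
  nb ...: next=.  (t=0,i=6, bit0=0)
  bits 10000010 = 130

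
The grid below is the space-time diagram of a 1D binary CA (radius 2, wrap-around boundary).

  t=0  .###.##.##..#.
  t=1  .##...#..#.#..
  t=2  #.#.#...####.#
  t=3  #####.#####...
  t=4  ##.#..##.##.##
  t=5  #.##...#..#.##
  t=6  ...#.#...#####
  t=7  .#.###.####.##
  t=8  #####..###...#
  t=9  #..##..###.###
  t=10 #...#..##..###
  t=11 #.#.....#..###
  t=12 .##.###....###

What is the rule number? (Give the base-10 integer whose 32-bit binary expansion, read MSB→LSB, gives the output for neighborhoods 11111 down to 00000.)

1421343915

  nb #####: next=.  (t=3,i=2, bit31=0)
  nb ####.: next=#  (t=2,i=10, bit30=1)
  nb ###.#: next=.  (t=0,i=3, bit29=0)
  nb ###..: next=#  (t=3,i=10, bit28=1)
  nb ##.##: next=.  (t=0,i=4, bit27=0)
  nb ##.#.: next=#  (t=2,i=1, bit26=1)
  nb ##..#: next=.  (t=0,i=10, bit25=0)
  nb ##...: next=.  (t=1,i=3, bit24=0)
  nb #.###: next=#  (t=3,i=6, bit23=1)
  nb #.##.: next=.  (t=0,i=5, bit22=0)
  nb #.#.#: next=#  (t=2,i=2, bit21=1)
  nb #.#..: next=#  (t=1,i=11, bit20=1)
  nb #..##: next=.  (t=0,i=0, bit19=0)
  nb #..#.: next=#  (t=0,i=11, bit18=1)
  nb #...#: next=#  (t=1,i=4, bit17=1)
  nb #....: next=#  (t=11,i=4, bit16=1)
  nb .####: next=#  (t=2,i=9, bit15=1)
  nb .###.: next=#  (t=0,i=2, bit14=1)
  nb .##.#: next=#  (t=0,i=6, bit13=1)
  nb .##..: next=#  (t=0,i=9, bit12=1)
  nb .#.##: next=#  (t=5,i=11, bit11=1)
  nb .#.#.: next=#  (t=1,i=10, bit10=1)
  nb .#..#: next=.  (t=0,i=13, bit9=0)
  nb .#...: next=.  (t=1,i=12, bit8=0)
  nb ..###: next=#  (t=0,i=1, bit7=1)
  nb ..##.: next=.  (t=1,i=1, bit6=0)
  nb ..#.#: next=#  (t=1,i=9, bit5=1)
  nb ..#..: next=.  (t=0,i=12, bit4=0)
  nb ...##: next=#  (t=1,i=0, bit3=1)
  nb ...#.: next=.  (t=1,i=5, bit2=0)
  nb ....#: next=#  (t=11,i=6, bit1=1)
  nb .....: next=#  (t=11,i=5, bit0=1)
  bits 01010100101101111111110010101011 = 1421343915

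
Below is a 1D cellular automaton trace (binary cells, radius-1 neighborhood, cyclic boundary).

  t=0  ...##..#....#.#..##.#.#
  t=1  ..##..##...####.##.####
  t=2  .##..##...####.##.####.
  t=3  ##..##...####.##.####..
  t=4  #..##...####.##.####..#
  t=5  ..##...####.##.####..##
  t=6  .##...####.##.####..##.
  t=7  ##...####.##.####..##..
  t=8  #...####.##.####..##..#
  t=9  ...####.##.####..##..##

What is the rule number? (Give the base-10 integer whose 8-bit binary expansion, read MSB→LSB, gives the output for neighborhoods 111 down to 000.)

  nb ###: next=#  (t=1,i=12, bit7=1)
  nb ##.: next=.  (t=0,i=4, bit6=0)
  nb #.#: next=#  (t=0,i=13, bit5=1)
  nb #..: next=.  (t=0,i=0, bit4=0)
  nb .##: next=#  (t=0,i=3, bit3=1)
  nb .#.: next=#  (t=0,i=7, bit2=1)
  nb ..#: next=#  (t=0,i=2, bit1=1)
  nb ...: next=.  (t=0,i=1, bit0=0)
  bits 10101110 = 174

174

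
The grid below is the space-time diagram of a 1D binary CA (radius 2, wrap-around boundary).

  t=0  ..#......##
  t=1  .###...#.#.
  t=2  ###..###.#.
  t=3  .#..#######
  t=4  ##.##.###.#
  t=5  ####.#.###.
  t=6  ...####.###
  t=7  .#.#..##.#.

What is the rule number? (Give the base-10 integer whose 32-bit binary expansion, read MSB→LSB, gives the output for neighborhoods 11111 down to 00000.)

2893957622

  nb #####: next=#  (t=3,i=6, bit31=1)
  nb ####.: next=.  (t=3,i=9, bit30=0)
  nb ###.#: next=#  (t=2,i=7, bit29=1)
  nb ###..: next=.  (t=1,i=3, bit28=0)
  nb ##.##: next=#  (t=4,i=2, bit27=1)
  nb ##.#.: next=#  (t=2,i=8, bit26=1)
  nb ##..#: next=.  (t=0,i=0, bit25=0)
  nb ##...: next=.  (t=1,i=4, bit24=0)
  nb #.###: next=.  (t=2,i=0, bit23=0)
  nb #.##.: next=#  (t=4,i=3, bit22=1)
  nb #.#.#: next=#  (t=2,i=9, bit21=1)
  nb #.#..: next=#  (t=1,i=9, bit20=1)
  nb #..##: next=#  (t=1,i=0, bit19=1)
  nb #..#.: next=#  (t=0,i=1, bit18=1)
  nb #...#: next=#  (t=1,i=5, bit17=1)
  nb #....: next=.  (t=0,i=4, bit16=0)
  nb .####: next=.  (t=3,i=5, bit15=0)
  nb .###.: next=#  (t=1,i=2, bit14=1)
  nb .##.#: next=.  (t=4,i=4, bit13=0)
  nb .##..: next=.  (t=0,i=10, bit12=0)
  nb .#.##: next=#  (t=2,i=10, bit11=1)
  nb .#.#.: next=.  (t=1,i=8, bit10=0)
  nb .#..#: next=.  (t=1,i=10, bit9=0)
  nb .#...: next=#  (t=0,i=3, bit8=1)
  nb ..###: next=#  (t=1,i=1, bit7=1)
  nb ..##.: next=#  (t=0,i=9, bit6=1)
  nb ..#.#: next=#  (t=1,i=7, bit5=1)
  nb ..#..: next=#  (t=0,i=2, bit4=1)
  nb ...##: next=.  (t=0,i=8, bit3=0)
  nb ...#.: next=#  (t=1,i=6, bit2=1)
  nb ....#: next=#  (t=0,i=7, bit1=1)
  nb .....: next=.  (t=0,i=5, bit0=0)
  bits 10101100011111100100100111110110 = 2893957622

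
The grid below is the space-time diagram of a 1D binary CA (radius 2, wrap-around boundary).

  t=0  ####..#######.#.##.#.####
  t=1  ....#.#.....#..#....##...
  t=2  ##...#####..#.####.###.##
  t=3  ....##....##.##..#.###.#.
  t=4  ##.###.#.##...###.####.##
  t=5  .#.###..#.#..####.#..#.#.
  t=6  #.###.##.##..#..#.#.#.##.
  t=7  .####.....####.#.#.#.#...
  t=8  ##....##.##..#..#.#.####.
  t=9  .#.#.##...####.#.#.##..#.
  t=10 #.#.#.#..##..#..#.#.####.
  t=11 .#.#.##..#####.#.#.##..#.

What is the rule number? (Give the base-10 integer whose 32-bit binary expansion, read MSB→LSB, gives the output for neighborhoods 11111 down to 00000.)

  ##### -> .   bit 31 = 0  t=0,i=0
  ####. -> .   bit 30 = 0  t=0,i=2
  ###.# -> #   bit 29 = 1  t=0,i=12
  ###.. -> .   bit 28 = 0  t=0,i=3
  ##.## -> .   bit 27 = 0  t=2,i=18
  ##.#. -> .   bit 26 = 0  t=0,i=13
  ##..# -> #   bit 25 = 1  t=0,i=4
  ##... -> .   bit 24 = 0  t=1,i=22
  #.### -> #   bit 23 = 1  t=0,i=21
  #.##. -> .   bit 22 = 0  t=0,i=16
  #.#.# -> .   bit 21 = 0  t=0,i=14
  #.#.. -> #   bit 20 = 1  t=1,i=6
  #..## -> .   bit 19 = 0  t=0,i=5
  #..#. -> #   bit 18 = 1  t=1,i=14
  #...# -> .   bit 17 = 0  t=2,i=3
  #.... -> #   bit 16 = 1  t=1,i=8
  .#### -> .   bit 15 = 0  t=0,i=7
  .###. -> #   bit 14 = 1  t=2,i=20
  .##.# -> .   bit 13 = 0  t=0,i=17
  .##.. -> #   bit 12 = 1  t=1,i=21
  .#.## -> #   bit 11 = 1  t=0,i=15
  .#.#. -> #   bit 10 = 1  t=1,i=5
  .#..# -> .   bit 9 = 0  t=1,i=13
  .#... -> #   bit 8 = 1  t=1,i=7
  ..### -> #   bit 7 = 1  t=0,i=6
  ..##. -> #   bit 6 = 1  t=1,i=20
  ..#.# -> .   bit 5 = 0  t=1,i=4
  ..#.. -> #   bit 4 = 1  t=1,i=12
  ...## -> #   bit 3 = 1  t=1,i=19
  ...#. -> .   bit 2 = 0  t=1,i=3
  ....# -> .   bit 1 = 0  t=1,i=2
  ..... -> #   bit 0 = 1  t=1,i=0
  bits 00100010100101010101110111011001 = 580214233

580214233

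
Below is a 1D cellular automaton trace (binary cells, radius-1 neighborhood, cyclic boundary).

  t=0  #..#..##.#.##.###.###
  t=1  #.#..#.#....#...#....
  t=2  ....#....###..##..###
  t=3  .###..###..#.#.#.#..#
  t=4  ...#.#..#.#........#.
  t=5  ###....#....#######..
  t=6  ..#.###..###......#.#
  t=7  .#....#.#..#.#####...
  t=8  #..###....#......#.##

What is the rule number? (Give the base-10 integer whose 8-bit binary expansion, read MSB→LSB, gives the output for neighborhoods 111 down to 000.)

67

  [7] ### => .  t=0,i=15
  [6] ##. => #  t=0,i=0
  [5] #.# => .  t=0,i=8
  [4] #.. => .  t=0,i=1
  [3] .## => .  t=0,i=6
  [2] .#. => .  t=0,i=3
  [1] ..# => #  t=0,i=2
  [0] ... => #  t=1,i=9
  bits 01000011 = 67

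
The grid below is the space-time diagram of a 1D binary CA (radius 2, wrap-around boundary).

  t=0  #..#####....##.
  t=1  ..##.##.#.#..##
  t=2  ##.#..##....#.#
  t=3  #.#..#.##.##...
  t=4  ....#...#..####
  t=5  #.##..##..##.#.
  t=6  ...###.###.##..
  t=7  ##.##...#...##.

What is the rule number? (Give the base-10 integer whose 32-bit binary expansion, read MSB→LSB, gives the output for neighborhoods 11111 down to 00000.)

  [31] ##### => #  t=0,i=5
  [30] ####. => #  t=0,i=6
  [29] ###.# => .  t=2,i=1
  [28] ###.. => .  t=0,i=7
  [27] ##.## => .  t=1,i=4
  [26] ##.#. => #  t=0,i=14
  [25] ##..# => #  t=1,i=0
  [24] ##... => #  t=0,i=8
  [23] #.### => .  t=2,i=14
  [22] #.##. => .  t=1,i=5
  [21] #.#.# => .  t=1,i=8
  [20] #.#.. => .  t=0,i=0
  [19] #..## => #  t=0,i=2
  [18] #..#. => #  t=3,i=4
  [17] #...# => #  t=3,i=13
  [16] #.... => .  t=0,i=9
  [15] .#### => .  t=0,i=4
  [14] .###. => #  t=2,i=0
  [13] .##.# => #  t=0,i=13
  [12] .##.. => #  t=1,i=14
  [11] .#.## => .  t=2,i=13
  [10] .#.#. => .  t=1,i=9
  [9] .#..# => .  t=0,i=1
  [8] .#... => .  t=4,i=5
  [7] ..### => #  t=0,i=3
  [6] ..##. => .  t=0,i=12
  [5] ..#.# => .  t=2,i=12
  [4] ..#.. => .  t=4,i=4
  [3] ...## => .  t=0,i=11
  [2] ...#. => #  t=2,i=11
  [1] ....# => #  t=0,i=10
  [0] ..... => #  t=6,i=0
  bits 11000111000011100111000010000111 = 3339612295

3339612295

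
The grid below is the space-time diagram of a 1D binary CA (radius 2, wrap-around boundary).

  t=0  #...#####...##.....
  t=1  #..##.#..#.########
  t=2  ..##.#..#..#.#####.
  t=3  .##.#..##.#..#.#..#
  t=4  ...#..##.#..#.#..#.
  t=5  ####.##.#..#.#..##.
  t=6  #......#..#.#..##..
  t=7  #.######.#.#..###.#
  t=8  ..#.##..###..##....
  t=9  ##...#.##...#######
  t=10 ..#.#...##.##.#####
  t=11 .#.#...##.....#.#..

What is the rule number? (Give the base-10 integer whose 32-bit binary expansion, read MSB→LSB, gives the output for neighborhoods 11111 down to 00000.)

2242712799

  [31] ##### => #  t=0,i=6
  [30] ####. => .  t=0,i=7
  [29] ###.# => .  t=5,i=3
  [28] ###.. => .  t=0,i=8
  [27] ##.## => .  t=5,i=4
  [26] ##.#. => #  t=1,i=5
  [25] ##..# => .  t=1,i=1
  [24] ##... => #  t=0,i=9
  [23] #.### => #  t=1,i=11
  [22] #.##. => .  t=3,i=1
  [21] #.#.# => #  t=7,i=9
  [20] #.#.. => .  t=1,i=6
  [19] #..## => #  t=1,i=2
  [18] #..#. => #  t=1,i=8
  [17] #...# => .  t=0,i=2
  [16] #.... => #  t=0,i=15
  [15] .#### => .  t=0,i=5
  [14] .###. => .  t=7,i=15
  [13] .##.# => .  t=1,i=4
  [12] .##.. => #  t=0,i=13
  [11] .#.## => .  t=1,i=10
  [10] .#.#. => #  t=3,i=14
  [9] .#..# => .  t=1,i=7
  [8] .#... => .  t=0,i=1
  [7] ..### => #  t=0,i=4
  [6] ..##. => #  t=0,i=12
  [5] ..#.# => .  t=1,i=9
  [4] ..#.. => #  t=0,i=0
  [3] ...## => #  t=0,i=3
  [2] ...#. => #  t=0,i=18
  [1] ....# => #  t=0,i=17
  [0] ..... => #  t=0,i=16
  bits 10000101101011010001010011011111 = 2242712799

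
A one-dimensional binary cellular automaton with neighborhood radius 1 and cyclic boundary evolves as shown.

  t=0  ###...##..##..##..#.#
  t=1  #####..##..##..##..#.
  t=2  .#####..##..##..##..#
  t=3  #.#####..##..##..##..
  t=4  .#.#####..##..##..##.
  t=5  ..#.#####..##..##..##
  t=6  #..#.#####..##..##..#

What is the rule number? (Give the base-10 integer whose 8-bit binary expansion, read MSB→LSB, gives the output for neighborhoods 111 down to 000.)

  ### -> #   bit 7 = 1  t=0,i=0
  ##. -> #   bit 6 = 1  t=0,i=2
  #.# -> #   bit 5 = 1  t=0,i=19
  #.. -> #   bit 4 = 1  t=0,i=3
  .## -> .   bit 3 = 0  t=0,i=6
  .#. -> .   bit 2 = 0  t=0,i=18
  ..# -> .   bit 1 = 0  t=0,i=5
  ... -> #   bit 0 = 1  t=0,i=4
  bits 11110001 = 241

241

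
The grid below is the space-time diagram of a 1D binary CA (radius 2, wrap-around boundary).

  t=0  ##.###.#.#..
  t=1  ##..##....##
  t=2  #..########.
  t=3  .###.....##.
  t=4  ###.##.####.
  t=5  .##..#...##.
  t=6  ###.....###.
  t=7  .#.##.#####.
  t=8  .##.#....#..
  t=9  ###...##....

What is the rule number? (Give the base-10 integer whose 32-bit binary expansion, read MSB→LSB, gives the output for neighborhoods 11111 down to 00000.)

  ##### -> .   bit 31 = 0  t=2,i=5
  ####. -> #   bit 30 = 1  t=1,i=0
  ###.# -> #   bit 29 = 1  t=0,i=5
  ###.. -> .   bit 28 = 0  t=1,i=1
  ##.## -> .   bit 27 = 0  t=0,i=2
  ##.#. -> .   bit 26 = 0  t=0,i=6
  ##..# -> .   bit 25 = 0  t=1,i=2
  ##... -> #   bit 24 = 1  t=1,i=6
  #.### -> .   bit 23 = 0  t=0,i=3
  #.##. -> .   bit 22 = 0  t=4,i=4
  #.#.# -> .   bit 21 = 0  t=0,i=7
  #.#.. -> .   bit 20 = 0  t=0,i=9
  #..## -> #   bit 19 = 1  t=0,i=11
  #..#. -> .   bit 18 = 0  t=5,i=4
  #...# -> .   bit 17 = 0  t=5,i=7
  #.... -> #   bit 16 = 1  t=1,i=7
  .#### -> .   bit 15 = 0  t=1,i=11
  .###. -> #   bit 14 = 1  t=0,i=4
  .##.# -> #   bit 13 = 1  t=0,i=1
  .##.. -> #   bit 12 = 1  t=1,i=5
  .#.## -> #   bit 11 = 1  t=7,i=2
  .#.#. -> .   bit 10 = 0  t=0,i=8
  .#..# -> #   bit 9 = 1  t=0,i=10
  .#... -> .   bit 8 = 0  t=5,i=6
  ..### -> #   bit 7 = 1  t=1,i=10
  ..##. -> #   bit 6 = 1  t=0,i=0
  ..#.# -> #   bit 5 = 1  t=7,i=1
  ..#.. -> .   bit 4 = 0  t=5,i=5
  ...## -> #   bit 3 = 1  t=1,i=9
  ...#. -> .   bit 2 = 0  t=8,i=8
  ....# -> #   bit 1 = 1  t=1,i=8
  ..... -> .   bit 0 = 0  t=3,i=6
  bits 01100001000010010111101011101010 = 1628011242

1628011242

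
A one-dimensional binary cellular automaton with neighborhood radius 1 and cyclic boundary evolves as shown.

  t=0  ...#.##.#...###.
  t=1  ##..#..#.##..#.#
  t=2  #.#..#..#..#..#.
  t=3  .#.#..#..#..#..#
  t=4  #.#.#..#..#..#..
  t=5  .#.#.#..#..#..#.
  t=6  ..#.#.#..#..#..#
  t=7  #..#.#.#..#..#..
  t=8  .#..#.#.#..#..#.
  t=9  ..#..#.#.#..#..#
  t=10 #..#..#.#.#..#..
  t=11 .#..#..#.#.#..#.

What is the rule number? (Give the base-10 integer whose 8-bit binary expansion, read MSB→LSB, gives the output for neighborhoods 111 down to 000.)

  [7] ### => #  t=0,i=13
  [6] ##. => .  t=0,i=6
  [5] #.# => #  t=0,i=4
  [4] #.. => #  t=0,i=9
  [3] .## => .  t=0,i=5
  [2] .#. => .  t=0,i=3
  [1] ..# => .  t=0,i=2
  [0] ... => #  t=0,i=0
  bits 10110001 = 177

177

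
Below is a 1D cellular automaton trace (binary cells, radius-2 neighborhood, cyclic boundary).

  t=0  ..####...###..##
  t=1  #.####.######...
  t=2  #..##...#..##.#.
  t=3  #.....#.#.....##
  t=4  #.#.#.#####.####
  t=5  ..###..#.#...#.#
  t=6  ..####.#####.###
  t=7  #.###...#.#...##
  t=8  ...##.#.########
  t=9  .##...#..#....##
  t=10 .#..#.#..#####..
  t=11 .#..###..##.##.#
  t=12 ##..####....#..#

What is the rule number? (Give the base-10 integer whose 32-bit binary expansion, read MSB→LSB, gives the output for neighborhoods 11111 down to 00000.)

  nb #####: next=.  (t=1,i=9, bit31=0)
  nb ####.: next=#  (t=0,i=4, bit30=1)
  nb ###.#: next=.  (t=1,i=5, bit29=0)
  nb ###..: next=#  (t=0,i=5, bit28=1)
  nb ##.##: next=.  (t=1,i=6, bit27=0)
  nb ##.#.: next=.  (t=2,i=13, bit26=0)
  nb ##..#: next=#  (t=0,i=0, bit25=1)
  nb ##...: next=.  (t=0,i=6, bit24=0)
  nb #.###: next=.  (t=1,i=2, bit23=0)
  nb #.##.: next=#  (t=9,i=1, bit22=1)
  nb #.#.#: next=#  (t=2,i=14, bit21=1)
  nb #.#..: next=#  (t=2,i=0, bit20=1)
  nb #..##: next=.  (t=0,i=1, bit19=0)
  nb #..#.: next=.  (t=5,i=6, bit18=0)
  nb #...#: next=#  (t=0,i=7, bit17=1)
  nb #....: next=#  (t=3,i=2, bit16=1)
  nb .####: next=#  (t=0,i=3, bit15=1)
  nb .###.: next=#  (t=0,i=10, bit14=1)
  nb .##.#: next=.  (t=2,i=12, bit13=0)
  nb .##..: next=.  (t=0,i=15, bit12=0)
  nb .#.##: next=.  (t=1,i=1, bit11=0)
  nb .#.#.: next=#  (t=2,i=15, bit10=1)
  nb .#..#: next=.  (t=2,i=1, bit9=0)
  nb .#...: next=#  (t=3,i=9, bit8=1)
  nb ..###: next=#  (t=0,i=2, bit7=1)
  nb ..##.: next=.  (t=0,i=14, bit6=0)
  nb ..#.#: next=#  (t=1,i=0, bit5=1)
  nb ..#..: next=#  (t=2,i=8, bit4=1)
  nb ...##: next=#  (t=0,i=8, bit3=1)
  nb ...#.: next=.  (t=1,i=15, bit2=0)
  nb ....#: next=#  (t=3,i=4, bit1=1)
  nb .....: next=.  (t=3,i=3, bit0=0)
  bits 01010010011100111100010110111010 = 1383318970

1383318970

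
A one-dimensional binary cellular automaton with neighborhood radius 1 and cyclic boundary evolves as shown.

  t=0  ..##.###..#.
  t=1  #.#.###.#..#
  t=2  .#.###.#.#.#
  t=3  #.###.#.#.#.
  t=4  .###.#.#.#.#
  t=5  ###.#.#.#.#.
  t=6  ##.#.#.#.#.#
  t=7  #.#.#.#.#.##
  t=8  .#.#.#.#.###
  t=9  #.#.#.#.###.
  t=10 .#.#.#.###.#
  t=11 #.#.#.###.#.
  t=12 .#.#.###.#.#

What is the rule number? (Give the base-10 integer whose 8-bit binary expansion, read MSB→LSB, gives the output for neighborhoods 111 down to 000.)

  nb ###: next=#  (t=0,i=6, bit7=1)
  nb ##.: next=.  (t=0,i=3, bit6=0)
  nb #.#: next=#  (t=0,i=4, bit5=1)
  nb #..: next=#  (t=0,i=8, bit4=1)
  nb .##: next=#  (t=0,i=2, bit3=1)
  nb .#.: next=.  (t=0,i=10, bit2=0)
  nb ..#: next=.  (t=0,i=1, bit1=0)
  nb ...: next=#  (t=0,i=0, bit0=1)
  bits 10111001 = 185

185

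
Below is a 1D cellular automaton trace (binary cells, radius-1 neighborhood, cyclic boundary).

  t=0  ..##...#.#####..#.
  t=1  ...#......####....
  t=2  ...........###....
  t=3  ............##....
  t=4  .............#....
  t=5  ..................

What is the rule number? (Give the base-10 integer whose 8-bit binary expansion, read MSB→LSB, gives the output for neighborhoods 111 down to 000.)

  ### -> #   bit 7 = 1  t=0,i=10
  ##. -> #   bit 6 = 1  t=0,i=3
  #.# -> .   bit 5 = 0  t=0,i=8
  #.. -> .   bit 4 = 0  t=0,i=4
  .## -> .   bit 3 = 0  t=0,i=2
  .#. -> .   bit 2 = 0  t=0,i=7
  ..# -> .   bit 1 = 0  t=0,i=1
  ... -> .   bit 0 = 0  t=0,i=0
  bits 11000000 = 192

192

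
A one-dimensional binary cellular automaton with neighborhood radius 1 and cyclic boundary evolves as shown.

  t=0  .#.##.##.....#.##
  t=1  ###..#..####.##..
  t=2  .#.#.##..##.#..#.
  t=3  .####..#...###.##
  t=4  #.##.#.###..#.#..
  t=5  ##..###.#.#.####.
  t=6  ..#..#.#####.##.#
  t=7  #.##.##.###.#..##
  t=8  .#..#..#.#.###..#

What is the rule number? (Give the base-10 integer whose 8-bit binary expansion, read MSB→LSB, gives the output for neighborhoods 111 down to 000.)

181

  nb ###: next=#  (t=1,i=1, bit7=1)
  nb ##.: next=.  (t=0,i=4, bit6=0)
  nb #.#: next=#  (t=0,i=0, bit5=1)
  nb #..: next=#  (t=0,i=8, bit4=1)
  nb .##: next=.  (t=0,i=3, bit3=0)
  nb .#.: next=#  (t=0,i=1, bit2=1)
  nb ..#: next=.  (t=0,i=12, bit1=0)
  nb ...: next=#  (t=0,i=9, bit0=1)
  bits 10110101 = 181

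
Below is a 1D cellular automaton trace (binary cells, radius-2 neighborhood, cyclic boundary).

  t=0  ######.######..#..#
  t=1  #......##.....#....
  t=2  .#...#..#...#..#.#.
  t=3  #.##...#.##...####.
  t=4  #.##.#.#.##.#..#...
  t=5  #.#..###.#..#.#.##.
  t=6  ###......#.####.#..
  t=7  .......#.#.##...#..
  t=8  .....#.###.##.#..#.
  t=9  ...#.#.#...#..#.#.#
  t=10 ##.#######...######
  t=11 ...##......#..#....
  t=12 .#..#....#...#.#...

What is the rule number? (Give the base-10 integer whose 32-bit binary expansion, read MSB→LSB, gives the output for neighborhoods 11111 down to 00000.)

16160034

  ##### -> .   bit 31 = 0  t=0,i=1
  ####. -> .   bit 30 = 0  t=0,i=4
  ###.# -> .   bit 29 = 0  t=0,i=5
  ###.. -> .   bit 28 = 0  t=0,i=12
  ##.## -> .   bit 27 = 0  t=0,i=6
  ##.#. -> .   bit 26 = 0  t=3,i=18
  ##..# -> .   bit 25 = 0  t=0,i=13
  ##... -> .   bit 24 = 0  t=1,i=9
  #.### -> #   bit 23 = 1  t=0,i=7
  #.##. -> #   bit 22 = 1  t=3,i=2
  #.#.# -> #   bit 21 = 1  t=3,i=0
  #.#.. -> #   bit 20 = 1  t=2,i=17
  #..## -> .   bit 19 = 0  t=0,i=17
  #..#. -> #   bit 18 = 1  t=0,i=14
  #...# -> #   bit 17 = 1  t=2,i=3
  #.... -> .   bit 16 = 0  t=1,i=2
  .#### -> #   bit 15 = 1  t=0,i=0
  .###. -> .   bit 14 = 0  t=5,i=6
  .##.# -> .   bit 13 = 0  t=4,i=3
  .##.. -> #   bit 12 = 1  t=1,i=8
  .#.## -> .   bit 11 = 0  t=3,i=1
  .#.#. -> #   bit 10 = 1  t=2,i=16
  .#..# -> .   bit 9 = 0  t=0,i=16
  .#... -> #   bit 8 = 1  t=1,i=1
  ..### -> .   bit 7 = 0  t=0,i=18
  ..##. -> .   bit 6 = 0  t=1,i=7
  ..#.# -> #   bit 5 = 1  t=2,i=15
  ..#.. -> .   bit 4 = 0  t=0,i=15
  ...## -> .   bit 3 = 0  t=1,i=6
  ...#. -> .   bit 2 = 0  t=1,i=13
  ....# -> #   bit 1 = 1  t=1,i=5
  ..... -> .   bit 0 = 0  t=1,i=3
  bits 00000000111101101001010100100010 = 16160034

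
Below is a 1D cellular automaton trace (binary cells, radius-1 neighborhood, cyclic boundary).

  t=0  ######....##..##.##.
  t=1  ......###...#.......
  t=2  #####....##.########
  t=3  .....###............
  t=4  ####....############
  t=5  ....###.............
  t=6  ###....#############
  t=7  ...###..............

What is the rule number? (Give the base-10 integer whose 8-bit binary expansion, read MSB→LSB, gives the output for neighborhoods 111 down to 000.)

  nb ###: next=.  (t=0,i=1, bit7=0)
  nb ##.: next=.  (t=0,i=5, bit6=0)
  nb #.#: next=.  (t=0,i=16, bit5=0)
  nb #..: next=#  (t=0,i=6, bit4=1)
  nb .##: next=.  (t=0,i=0, bit3=0)
  nb .#.: next=#  (t=1,i=12, bit2=1)
  nb ..#: next=.  (t=0,i=9, bit1=0)
  nb ...: next=#  (t=0,i=7, bit0=1)
  bits 00010101 = 21

21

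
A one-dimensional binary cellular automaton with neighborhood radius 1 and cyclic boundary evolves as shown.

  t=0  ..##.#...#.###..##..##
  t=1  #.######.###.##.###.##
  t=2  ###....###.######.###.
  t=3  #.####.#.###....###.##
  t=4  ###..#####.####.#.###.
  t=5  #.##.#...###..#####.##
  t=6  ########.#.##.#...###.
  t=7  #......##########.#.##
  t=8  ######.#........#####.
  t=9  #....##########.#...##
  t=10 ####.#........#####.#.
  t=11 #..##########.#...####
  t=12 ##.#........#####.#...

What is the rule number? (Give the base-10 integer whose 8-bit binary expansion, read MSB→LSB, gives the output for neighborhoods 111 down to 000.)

  ###|.  b7=0 t=0,i=12
  ##.|#  b6=1 t=0,i=3
  #.#|#  b5=1 t=0,i=4
  #..|#  b4=1 t=0,i=0
  .##|#  b3=1 t=0,i=2
  .#.|#  b2=1 t=0,i=5
  ..#|.  b1=0 t=0,i=1
  ...|#  b0=1 t=0,i=7
  bits 01111101 = 125

125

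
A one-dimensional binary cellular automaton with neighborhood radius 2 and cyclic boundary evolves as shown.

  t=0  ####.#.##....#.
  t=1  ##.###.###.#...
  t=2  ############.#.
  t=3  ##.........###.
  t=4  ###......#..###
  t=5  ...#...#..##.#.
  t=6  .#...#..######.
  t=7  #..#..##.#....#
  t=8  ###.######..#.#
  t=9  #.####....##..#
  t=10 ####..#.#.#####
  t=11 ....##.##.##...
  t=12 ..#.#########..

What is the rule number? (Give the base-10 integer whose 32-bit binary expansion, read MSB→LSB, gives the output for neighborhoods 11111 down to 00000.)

  nb #####: next=.  (t=2,i=2, bit31=0)
  nb ####.: next=.  (t=0,i=2, bit30=0)
  nb ###.#: next=#  (t=0,i=3, bit29=1)
  nb ###..: next=.  (t=4,i=2, bit28=0)
  nb ##.##: next=#  (t=1,i=2, bit27=1)
  nb ##.#.: next=#  (t=0,i=4, bit26=1)
  nb ##..#: next=#  (t=6,i=14, bit25=1)
  nb ##...: next=#  (t=0,i=9, bit24=1)
  nb #.###: next=#  (t=0,i=0, bit23=1)
  nb #.##.: next=#  (t=0,i=7, bit22=1)
  nb #.#.#: next=#  (t=0,i=5, bit21=1)
  nb #.#..: next=#  (t=1,i=11, bit20=1)
  nb #..##: next=#  (t=4,i=11, bit19=1)
  nb #..#.: next=#  (t=6,i=0, bit18=1)
  nb #...#: next=#  (t=1,i=13, bit17=1)
  nb #....: next=.  (t=0,i=10, bit16=0)
  nb .####: next=#  (t=0,i=1, bit15=1)
  nb .###.: next=#  (t=1,i=4, bit14=1)
  nb .##.#: next=#  (t=1,i=1, bit13=1)
  nb .##..: next=#  (t=0,i=8, bit12=1)
  nb .#.##: next=.  (t=0,i=6, bit11=0)
  nb .#.#.: next=#  (t=10,i=7, bit10=1)
  nb .#..#: next=#  (t=4,i=10, bit9=1)
  nb .#...: next=.  (t=1,i=12, bit8=0)
  nb ..###: next=.  (t=3,i=11, bit7=0)
  nb ..##.: next=#  (t=1,i=0, bit6=1)
  nb ..#.#: next=.  (t=0,i=13, bit5=0)
  nb ..#..: next=.  (t=4,i=9, bit4=0)
  nb ...##: next=.  (t=1,i=14, bit3=0)
  nb ...#.: next=.  (t=0,i=12, bit2=0)
  nb ....#: next=#  (t=0,i=11, bit1=1)
  nb .....: next=.  (t=3,i=4, bit0=0)
  bits 00101111111111101111011001000010 = 805238338

805238338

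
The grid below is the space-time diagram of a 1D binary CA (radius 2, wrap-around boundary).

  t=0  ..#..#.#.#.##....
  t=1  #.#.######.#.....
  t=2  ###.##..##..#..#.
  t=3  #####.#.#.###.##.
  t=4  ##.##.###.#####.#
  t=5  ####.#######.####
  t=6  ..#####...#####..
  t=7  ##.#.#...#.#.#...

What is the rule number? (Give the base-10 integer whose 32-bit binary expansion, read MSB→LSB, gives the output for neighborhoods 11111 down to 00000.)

1793377658

  [31] ##### => .  t=1,i=6
  [30] ####. => #  t=1,i=8
  [29] ###.# => #  t=1,i=9
  [28] ###.. => .  t=6,i=6
  [27] ##.## => #  t=2,i=3
  [26] ##.#. => .  t=1,i=10
  [25] ##..# => #  t=2,i=6
  [24] ##... => .  t=0,i=13
  [23] #.### => #  t=1,i=4
  [22] #.##. => #  t=0,i=11
  [21] #.#.# => #  t=0,i=7
  [20] #.#.. => .  t=1,i=11
  [19] #..## => .  t=2,i=7
  [18] #..#. => #  t=0,i=4
  [17] #...# => .  t=6,i=8
  [16] #.... => .  t=0,i=14
  [15] .#### => #  t=1,i=5
  [14] .###. => #  t=2,i=1
  [13] .##.# => .  t=3,i=15
  [12] .##.. => .  t=0,i=12
  [11] .#.## => .  t=0,i=10
  [10] .#.#. => #  t=0,i=6
  [9] .#..# => .  t=0,i=3
  [8] .#... => #  t=1,i=12
  [7] ..### => .  t=6,i=2
  [6] ..##. => #  t=2,i=8
  [5] ..#.# => #  t=0,i=5
  [4] ..#.. => #  t=0,i=2
  [3] ...## => #  t=6,i=1
  [2] ...#. => .  t=0,i=1
  [1] ....# => #  t=0,i=0
  [0] ..... => .  t=0,i=15
  bits 01101010111001001100010101111010 = 1793377658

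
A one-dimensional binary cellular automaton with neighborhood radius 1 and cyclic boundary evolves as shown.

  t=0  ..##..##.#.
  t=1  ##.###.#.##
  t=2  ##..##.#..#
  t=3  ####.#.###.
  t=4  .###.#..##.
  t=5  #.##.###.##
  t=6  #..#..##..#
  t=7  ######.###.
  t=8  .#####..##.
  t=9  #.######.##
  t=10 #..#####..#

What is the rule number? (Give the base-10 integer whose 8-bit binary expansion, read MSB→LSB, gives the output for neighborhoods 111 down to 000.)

  nb ###: next=#  (t=1,i=0, bit7=1)
  nb ##.: next=#  (t=0,i=3, bit6=1)
  nb #.#: next=.  (t=0,i=8, bit5=0)
  nb #..: next=#  (t=0,i=4, bit4=1)
  nb .##: next=.  (t=0,i=2, bit3=0)
  nb .#.: next=#  (t=0,i=9, bit2=1)
  nb ..#: next=#  (t=0,i=1, bit1=1)
  nb ...: next=#  (t=0,i=0, bit0=1)
  bits 11010111 = 215

215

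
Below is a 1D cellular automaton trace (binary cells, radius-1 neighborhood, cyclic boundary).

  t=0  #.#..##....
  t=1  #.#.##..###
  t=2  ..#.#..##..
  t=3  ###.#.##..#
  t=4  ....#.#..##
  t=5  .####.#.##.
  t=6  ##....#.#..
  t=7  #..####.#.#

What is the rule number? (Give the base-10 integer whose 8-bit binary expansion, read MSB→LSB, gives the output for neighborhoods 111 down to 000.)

  nb ###: next=.  (t=1,i=9, bit7=0)
  nb ##.: next=.  (t=0,i=6, bit6=0)
  nb #.#: next=.  (t=0,i=1, bit5=0)
  nb #..: next=.  (t=0,i=3, bit4=0)
  nb .##: next=#  (t=0,i=5, bit3=1)
  nb .#.: next=#  (t=0,i=0, bit2=1)
  nb ..#: next=#  (t=0,i=4, bit1=1)
  nb ...: next=#  (t=0,i=8, bit0=1)
  bits 00001111 = 15

15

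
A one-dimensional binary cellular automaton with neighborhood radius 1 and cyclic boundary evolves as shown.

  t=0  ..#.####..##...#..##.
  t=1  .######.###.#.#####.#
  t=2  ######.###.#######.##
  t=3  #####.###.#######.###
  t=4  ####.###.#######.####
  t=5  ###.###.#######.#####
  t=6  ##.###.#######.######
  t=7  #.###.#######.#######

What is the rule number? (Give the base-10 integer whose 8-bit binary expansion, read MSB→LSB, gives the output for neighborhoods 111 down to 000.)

  ### -> #   bit 7 = 1  t=0,i=5
  ##. -> .   bit 6 = 0  t=0,i=7
  #.# -> #   bit 5 = 1  t=0,i=3
  #.. -> #   bit 4 = 1  t=0,i=8
  .## -> #   bit 3 = 1  t=0,i=4
  .#. -> #   bit 2 = 1  t=0,i=2
  ..# -> #   bit 1 = 1  t=0,i=1
  ... -> .   bit 0 = 0  t=0,i=0
  bits 10111110 = 190

190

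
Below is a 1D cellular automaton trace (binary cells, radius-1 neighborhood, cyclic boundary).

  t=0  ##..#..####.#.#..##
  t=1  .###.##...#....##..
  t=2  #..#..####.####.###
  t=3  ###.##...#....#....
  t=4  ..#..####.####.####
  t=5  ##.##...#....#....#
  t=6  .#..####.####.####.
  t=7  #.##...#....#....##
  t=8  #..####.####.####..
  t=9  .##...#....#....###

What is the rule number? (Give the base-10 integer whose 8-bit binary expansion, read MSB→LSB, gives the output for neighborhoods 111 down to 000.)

83

  ### -> .   bit 7 = 0  t=0,i=0
  ##. -> #   bit 6 = 1  t=0,i=1
  #.# -> .   bit 5 = 0  t=0,i=11
  #.. -> #   bit 4 = 1  t=0,i=2
  .## -> .   bit 3 = 0  t=0,i=7
  .#. -> .   bit 2 = 0  t=0,i=4
  ..# -> #   bit 1 = 1  t=0,i=3
  ... -> #   bit 0 = 1  t=1,i=8
  bits 01010011 = 83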